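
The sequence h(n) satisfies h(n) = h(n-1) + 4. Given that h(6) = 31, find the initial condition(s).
h(6) = h(0) + 6·4, so h(0) = 31 - 24 = 7.

h(0) = 7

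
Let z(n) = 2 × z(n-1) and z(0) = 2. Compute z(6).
Computing step by step:
z(0) = 2
z(1) = 2 × 2 = 4
z(2) = 2 × 4 = 8
z(3) = 2 × 8 = 16
z(4) = 2 × 16 = 32
z(5) = 2 × 32 = 64
z(6) = 2 × 64 = 128

128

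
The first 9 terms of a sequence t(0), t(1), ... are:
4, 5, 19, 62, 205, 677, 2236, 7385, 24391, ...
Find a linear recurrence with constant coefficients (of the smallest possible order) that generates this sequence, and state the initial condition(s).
Look for the lowest-order linear relation among consecutive terms.
Observation: t(n) - 3·t(n-1) - (1)·t(n-2) = 0 holds for the shown terms, and no order-1 relation t(n) = α·t(n-1) + β fits.
Check at n=3: 3·19 + (1)·5 = 62. ✓

t(n) = 3t(n-1) + t(n-2), t(0) = 4, t(1) = 5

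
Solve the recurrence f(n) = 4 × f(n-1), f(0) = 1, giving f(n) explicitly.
Recurrence: f(n) = 4 × f(n-1), initial: f(0) = 1.
Each term is 4 times the previous, so this is geometric with ratio 4. After n steps: f(n) = f(0)·4ⁿ = 4ⁿ.

f(n) = 4ⁿ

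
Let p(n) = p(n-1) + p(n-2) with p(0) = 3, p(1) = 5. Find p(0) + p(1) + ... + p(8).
Computing the sequence terms: 3, 5, 8, 13, 21, 34, 55, 89, 144
Adding these values together:

372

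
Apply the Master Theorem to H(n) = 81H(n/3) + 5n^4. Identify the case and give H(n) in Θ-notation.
Master Theorem template: H(n) = a·H(n/b) + f(n).
Here: a=81, b=3, f(n)=5n^4
Compute log_b(a) = log_3(81) = 4.
f(n) = 5n^4 = Θ(n^4). Case 2: H(n) = Θ(n^4 log n).

Case 2: H(n) = Θ(n^4 log n)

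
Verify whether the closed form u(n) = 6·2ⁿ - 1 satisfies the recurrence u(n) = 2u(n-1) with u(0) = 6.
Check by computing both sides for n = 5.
From the recurrence with u(0) = 6:
  u(0) = 6, u(1) = 12, u(2) = 24, u(3) = 48, u(4) = 96, u(5) = 192
  so the recurrence gives u(5) = 192.
From the proposed closed form u(n) = 6·2ⁿ - 1:
  u(5) = 191.
The recurrence gives 192 but the closed form gives 191, so the closed form does not satisfy the recurrence.

No, the closed form is incorrect.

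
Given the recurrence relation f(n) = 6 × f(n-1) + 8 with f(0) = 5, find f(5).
Computing step by step:
f(0) = 5
f(1) = 6 × 5 + 8 = 38
f(2) = 6 × 38 + 8 = 236
f(3) = 6 × 236 + 8 = 1424
f(4) = 6 × 1424 + 8 = 8552
f(5) = 6 × 8552 + 8 = 51320

51320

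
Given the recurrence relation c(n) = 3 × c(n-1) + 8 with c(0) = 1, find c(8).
Computing step by step:
c(0) = 1
c(1) = 3 × 1 + 8 = 11
c(2) = 3 × 11 + 8 = 41
c(3) = 3 × 41 + 8 = 131
c(4) = 3 × 131 + 8 = 401
c(5) = 3 × 401 + 8 = 1211
c(6) = 3 × 1211 + 8 = 3641
c(7) = 3 × 3641 + 8 = 10931
c(8) = 3 × 10931 + 8 = 32801

32801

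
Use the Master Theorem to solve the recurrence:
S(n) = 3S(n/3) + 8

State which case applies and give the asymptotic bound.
Master Theorem template: S(n) = a·S(n/b) + f(n).
Here: a=3, b=3, f(n)=8
Compute log_b(a) = log_3(3) = 1.
f(n) = 8 = O(n^(1-ε)) with ε = 1. Case 1: S(n) = Θ(n^log_b(a)) = Θ(n).

Case 1: S(n) = Θ(n)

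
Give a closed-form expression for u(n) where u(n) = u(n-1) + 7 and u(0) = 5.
Recurrence: u(n) = u(n-1) + 7, initial: u(0) = 5.
Each step adds 7, so u(n) = u(0) + 7n = 7n + 5.

u(n) = 7n + 5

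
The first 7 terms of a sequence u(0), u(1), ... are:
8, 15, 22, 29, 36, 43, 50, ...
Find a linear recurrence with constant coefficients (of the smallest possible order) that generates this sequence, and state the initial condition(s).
Look for the lowest-order linear relation among consecutive terms.
Observation: consecutive differences are constant (= 7).
Check at n=2: 1·15 + 7 = 22. ✓

u(n) = u(n-1) + 7, u(0) = 8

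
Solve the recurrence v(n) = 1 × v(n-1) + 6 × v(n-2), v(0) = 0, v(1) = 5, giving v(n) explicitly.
Recurrence: v(n) = 1 × v(n-1) + 6 × v(n-2), initial: v(0) = 0, v(1) = 5.
Characteristic equation: r² - 1r - 6 = 0, which factors as (r - 3)(r + 2) = 0, so r = 3, -2. General solution v(n) = A·3ⁿ + B·(-2)ⁿ. From v(0) = 0: A + B = 0. From v(1) = 5: 3A - 2B = 5. Solving gives A = 1, B = -1.

v(n) = 3ⁿ - (-2)ⁿ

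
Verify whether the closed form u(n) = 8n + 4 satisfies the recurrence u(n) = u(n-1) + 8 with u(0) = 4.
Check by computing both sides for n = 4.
From the recurrence with u(0) = 4:
  u(0) = 4, u(1) = 12, u(2) = 20, u(3) = 28, u(4) = 36
  so the recurrence gives u(4) = 36.
From the proposed closed form u(n) = 8n + 4:
  u(4) = 36.
Both sides give 36 at n = 4, and the initial condition(s) match, so the closed form is consistent.

Yes, the closed form is correct.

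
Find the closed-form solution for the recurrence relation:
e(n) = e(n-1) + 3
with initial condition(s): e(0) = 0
Recurrence: e(n) = e(n-1) + 3, initial: e(0) = 0.
Each step adds 3, so e(n) = e(0) + 3n = 3n.

e(n) = 3n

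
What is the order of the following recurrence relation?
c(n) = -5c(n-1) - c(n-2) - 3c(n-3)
The order is the largest lag k for which c(n-k) appears. Here the deepest term is c(n-3), so the order is 3.

Order 3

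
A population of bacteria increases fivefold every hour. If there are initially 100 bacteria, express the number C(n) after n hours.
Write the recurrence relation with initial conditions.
Each hour multiplies the count by 5, so the count after n hours depends only on the count after n-1 hours: C(n) = 5 × C(n-1). The starting count gives C(0) = 100.
Unrolling n times gives the closed form C(n) = 100 × 5ⁿ.

C(n) = 5 × C(n-1), C(0) = 100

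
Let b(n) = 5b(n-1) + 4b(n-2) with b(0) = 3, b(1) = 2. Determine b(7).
Computing the sequence terms:
3, 2, 22, 118, 678, 3862, 22022, 125558

125558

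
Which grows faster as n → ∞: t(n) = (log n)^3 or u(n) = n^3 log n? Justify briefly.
Comparing growth rates:
Growth-rate hierarchy: log n ≺ any polynomial ≺ any exponential cⁿ (c>1) ≺ n! ≺ nⁿ.
polynomial degree 3 (with log factor) dominates polylogarithmic (log n)^3 asymptotically.

u(n) grows faster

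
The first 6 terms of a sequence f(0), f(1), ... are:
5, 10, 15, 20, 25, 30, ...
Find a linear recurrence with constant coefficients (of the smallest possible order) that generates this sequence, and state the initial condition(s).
Look for the lowest-order linear relation among consecutive terms.
Observation: consecutive differences are constant (= 5).
Check at n=2: 1·10 + 5 = 15. ✓

f(n) = f(n-1) + 5, f(0) = 5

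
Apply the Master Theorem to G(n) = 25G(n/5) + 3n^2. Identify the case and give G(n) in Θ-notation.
Master Theorem template: G(n) = a·G(n/b) + f(n).
Here: a=25, b=5, f(n)=3n^2
Compute log_b(a) = log_5(25) = 2.
f(n) = 3n^2 = Θ(n^2). Case 2: G(n) = Θ(n^2 log n).

Case 2: G(n) = Θ(n^2 log n)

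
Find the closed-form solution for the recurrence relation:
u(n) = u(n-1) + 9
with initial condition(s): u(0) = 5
Recurrence: u(n) = u(n-1) + 9, initial: u(0) = 5.
Each step adds 9, so u(n) = u(0) + 9n = 9n + 5.

u(n) = 9n + 5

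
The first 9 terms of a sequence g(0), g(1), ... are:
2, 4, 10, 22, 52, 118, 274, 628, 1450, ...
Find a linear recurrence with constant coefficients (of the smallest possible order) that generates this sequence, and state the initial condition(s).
Look for the lowest-order linear relation among consecutive terms.
Observation: g(n) - 1·g(n-1) - (3)·g(n-2) = 0 holds for the shown terms, and no order-1 relation g(n) = α·g(n-1) + β fits.
Check at n=3: 1·10 + (3)·4 = 22. ✓

g(n) = g(n-1) + 3g(n-2), g(0) = 2, g(1) = 4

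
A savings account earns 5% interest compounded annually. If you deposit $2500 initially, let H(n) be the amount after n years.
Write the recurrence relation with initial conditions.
Each year the balance grows by 5%, i.e. is multiplied by 1 + 5/100 = 1.05, so H(n) = 1.05 × H(n-1). The initial deposit gives H(0) = 2500.
Unrolling gives the closed form H(n) = 2500 × (1.05)ⁿ.

H(n) = 1.05 × H(n-1), H(0) = 2500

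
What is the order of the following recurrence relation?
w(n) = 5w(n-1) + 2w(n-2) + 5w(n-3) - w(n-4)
The order is the largest lag k for which w(n-k) appears. Here the deepest term is w(n-4), so the order is 4.

Order 4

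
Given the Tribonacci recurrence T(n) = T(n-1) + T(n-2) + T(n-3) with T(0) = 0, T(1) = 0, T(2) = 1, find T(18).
Computing the sequence terms:
0, 0, 1, 1, 2, 4, 7, 13, 24, 44, 81, 149, 274, 504, 927, 1705, 3136, 5768, 10609

10609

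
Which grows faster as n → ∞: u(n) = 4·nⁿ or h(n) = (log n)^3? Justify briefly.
Comparing growth rates:
Growth-rate hierarchy: log n ≺ any polynomial ≺ any exponential cⁿ (c>1) ≺ n! ≺ nⁿ.
super-exponential nⁿ dominates polylogarithmic (log n)^3 asymptotically.

u(n) grows faster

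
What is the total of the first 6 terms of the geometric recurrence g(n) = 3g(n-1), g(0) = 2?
Computing the sequence terms: 2, 6, 18, 54, 162, 486
Adding these values together:

728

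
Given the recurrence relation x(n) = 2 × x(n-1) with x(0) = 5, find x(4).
Computing step by step:
x(0) = 5
x(1) = 2 × 5 = 10
x(2) = 2 × 10 = 20
x(3) = 2 × 20 = 40
x(4) = 2 × 40 = 80

80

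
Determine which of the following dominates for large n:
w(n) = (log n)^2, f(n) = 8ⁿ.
Comparing growth rates:
Growth-rate hierarchy: log n ≺ any polynomial ≺ any exponential cⁿ (c>1) ≺ n! ≺ nⁿ.
exponential base 8 dominates polylogarithmic (log n)^2 asymptotically.

f(n) grows faster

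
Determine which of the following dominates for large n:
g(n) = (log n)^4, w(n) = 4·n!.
Comparing growth rates:
Growth-rate hierarchy: log n ≺ any polynomial ≺ any exponential cⁿ (c>1) ≺ n! ≺ nⁿ.
factorial dominates polylogarithmic (log n)^4 asymptotically.

w(n) grows faster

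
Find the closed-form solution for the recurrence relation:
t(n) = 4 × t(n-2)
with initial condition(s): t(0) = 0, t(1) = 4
Recurrence: t(n) = 4 × t(n-2), initial: t(0) = 0, t(1) = 4.
Characteristic equation: r² - 4 = 0, which factors as (r - 2)(r + 2) = 0, so r = 2, -2. General solution t(n) = A·2ⁿ + B·(-2)ⁿ. From t(0) = 0: A + B = 0. From t(1) = 4: 2A - 2B = 4. Solving gives A = 1, B = -1.

t(n) = 2ⁿ - (-2)ⁿ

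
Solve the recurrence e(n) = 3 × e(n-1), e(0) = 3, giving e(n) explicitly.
Recurrence: e(n) = 3 × e(n-1), initial: e(0) = 3.
Each term is 3 times the previous, so this is geometric with ratio 3. After n steps: e(n) = e(0)·3ⁿ = 3·3ⁿ.

e(n) = 3·3ⁿ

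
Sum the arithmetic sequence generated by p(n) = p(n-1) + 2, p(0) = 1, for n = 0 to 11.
Computing the sequence terms: 1, 3, 5, 7, 9, 11, 13, 15, 17, 19, 21, 23
Adding these values together:

144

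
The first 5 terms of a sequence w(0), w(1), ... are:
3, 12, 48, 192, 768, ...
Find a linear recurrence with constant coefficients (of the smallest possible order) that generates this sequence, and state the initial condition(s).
Look for the lowest-order linear relation among consecutive terms.
Observation: each term is 4× the previous.
Check at n=2: 4·12 = 48. ✓

w(n) = 4 × w(n-1), w(0) = 3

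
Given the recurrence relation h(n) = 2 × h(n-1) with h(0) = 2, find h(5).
Computing step by step:
h(0) = 2
h(1) = 2 × 2 = 4
h(2) = 2 × 4 = 8
h(3) = 2 × 8 = 16
h(4) = 2 × 16 = 32
h(5) = 2 × 32 = 64

64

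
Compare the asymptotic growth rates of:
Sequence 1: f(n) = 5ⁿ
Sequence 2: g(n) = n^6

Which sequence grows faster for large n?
Comparing growth rates:
Growth-rate hierarchy: log n ≺ any polynomial ≺ any exponential cⁿ (c>1) ≺ n! ≺ nⁿ.
exponential base 5 dominates polynomial degree 6 asymptotically.

f(n) grows faster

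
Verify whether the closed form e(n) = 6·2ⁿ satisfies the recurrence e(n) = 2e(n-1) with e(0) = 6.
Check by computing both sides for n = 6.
From the recurrence with e(0) = 6:
  e(0) = 6, e(1) = 12, e(2) = 24, e(3) = 48, e(4) = 96, e(5) = 192, e(6) = 384
  so the recurrence gives e(6) = 384.
From the proposed closed form e(n) = 6·2ⁿ:
  e(6) = 384.
Both sides give 384 at n = 6, and the initial condition(s) match, so the closed form is consistent.

Yes, the closed form is correct.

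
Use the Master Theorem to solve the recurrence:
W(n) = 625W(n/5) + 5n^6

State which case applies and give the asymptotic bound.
Master Theorem template: W(n) = a·W(n/b) + f(n).
Here: a=625, b=5, f(n)=5n^6
Compute log_b(a) = log_5(625) = 4.
f(n) = 5n^6 = Ω(n^(4+ε)) with ε = 2, and the regularity condition holds (a·f(n/b) = (a/b^6)·f(n) with a/b^6 = 5^-2 < 1). Case 3: W(n) = Θ(f(n)) = Θ(n^6).

Case 3: W(n) = Θ(n^6)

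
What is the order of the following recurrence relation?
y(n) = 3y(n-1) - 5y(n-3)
The order is the largest lag k for which y(n-k) appears. Here the deepest term is y(n-3), so the order is 3.

Order 3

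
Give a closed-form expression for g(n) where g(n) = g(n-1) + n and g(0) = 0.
Recurrence: g(n) = g(n-1) + n, initial: g(0) = 0.
Telescoping: g(n) = g(0) + Σᵢ₌₁ⁿ i = 0 + n(n+1)/2.

g(n) = n(n+1)/2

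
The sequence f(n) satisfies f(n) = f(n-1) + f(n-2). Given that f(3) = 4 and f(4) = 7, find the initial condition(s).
Work backwards using f(k) = f(k+2) - f(k+1):
f(2) = f(4) - f(3) = 7 - 4 = 3
f(1) = f(3) - f(2) = 4 - 3 = 1
f(0) = f(2) - f(1) = 3 - 1 = 2

f(0) = 2, f(1) = 1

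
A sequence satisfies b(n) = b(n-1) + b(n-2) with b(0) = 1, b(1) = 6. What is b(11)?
Computing the sequence terms:
1, 6, 7, 13, 20, 33, 53, 86, 139, 225, 364, 589

589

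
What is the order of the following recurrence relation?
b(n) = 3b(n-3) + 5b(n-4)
The order is the largest lag k for which b(n-k) appears. Here the deepest term is b(n-4), so the order is 4.

Order 4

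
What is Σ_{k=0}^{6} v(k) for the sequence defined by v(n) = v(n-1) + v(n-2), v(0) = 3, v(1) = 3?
Computing the sequence terms: 3, 3, 6, 9, 15, 24, 39
Adding these values together:

99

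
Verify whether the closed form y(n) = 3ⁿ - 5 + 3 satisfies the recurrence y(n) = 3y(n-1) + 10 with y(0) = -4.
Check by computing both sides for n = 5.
From the recurrence with y(0) = -4:
  y(0) = -4, y(1) = -2, y(2) = 4, y(3) = 22, y(4) = 76, y(5) = 238
  so the recurrence gives y(5) = 238.
From the proposed closed form y(n) = 3ⁿ - 5 + 3:
  y(5) = 241.
The recurrence gives 238 but the closed form gives 241, so the closed form does not satisfy the recurrence.

No, the closed form is incorrect.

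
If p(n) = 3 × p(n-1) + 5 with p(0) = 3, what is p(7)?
Computing step by step:
p(0) = 3
p(1) = 3 × 3 + 5 = 14
p(2) = 3 × 14 + 5 = 47
p(3) = 3 × 47 + 5 = 146
p(4) = 3 × 146 + 5 = 443
p(5) = 3 × 443 + 5 = 1334
p(6) = 3 × 1334 + 5 = 4007
p(7) = 3 × 4007 + 5 = 12026

12026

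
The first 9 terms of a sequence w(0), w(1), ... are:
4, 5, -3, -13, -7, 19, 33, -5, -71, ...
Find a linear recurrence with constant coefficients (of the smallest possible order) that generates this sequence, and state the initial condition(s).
Look for the lowest-order linear relation among consecutive terms.
Observation: w(n) - 1·w(n-1) - (-2)·w(n-2) = 0 holds for the shown terms, and no order-1 relation w(n) = α·w(n-1) + β fits.
Check at n=3: 1·-3 + (-2)·5 = -13. ✓

w(n) = w(n-1) - 2w(n-2), w(0) = 4, w(1) = 5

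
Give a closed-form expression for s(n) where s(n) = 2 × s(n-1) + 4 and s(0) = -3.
Recurrence: s(n) = 2 × s(n-1) + 4, initial: s(0) = -3.
Try s(n) = A·2ⁿ + C. Substituting: A·2ⁿ + C = 2(A·2ⁿ⁻¹ + C) + 4 = A·2ⁿ + 2C + 4, so C = 2C + 4, giving C = -4. Then s(0) = A - 4 = -3 gives A = 1.

s(n) = 2ⁿ - 4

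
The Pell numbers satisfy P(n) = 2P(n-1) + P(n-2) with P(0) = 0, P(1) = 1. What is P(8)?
Computing the sequence terms:
0, 1, 2, 5, 12, 29, 70, 169, 408

408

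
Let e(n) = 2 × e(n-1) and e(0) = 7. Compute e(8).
Computing step by step:
e(0) = 7
e(1) = 2 × 7 = 14
e(2) = 2 × 14 = 28
e(3) = 2 × 28 = 56
e(4) = 2 × 56 = 112
e(5) = 2 × 112 = 224
e(6) = 2 × 224 = 448
e(7) = 2 × 448 = 896
e(8) = 2 × 896 = 1792

1792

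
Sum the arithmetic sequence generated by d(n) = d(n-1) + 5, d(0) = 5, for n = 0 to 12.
Computing the sequence terms: 5, 10, 15, 20, 25, 30, 35, 40, 45, 50, 55, 60, 65
Adding these values together:

455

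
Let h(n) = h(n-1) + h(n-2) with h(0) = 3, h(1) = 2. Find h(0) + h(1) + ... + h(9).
Computing the sequence terms: 3, 2, 5, 7, 12, 19, 31, 50, 81, 131
Adding these values together:

341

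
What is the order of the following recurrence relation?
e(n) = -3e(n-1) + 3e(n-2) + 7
The order is the largest lag k for which e(n-k) appears. Here the deepest term is e(n-2) (the 7 term is non-homogeneous and does not affect the order), so the order is 2.

Order 2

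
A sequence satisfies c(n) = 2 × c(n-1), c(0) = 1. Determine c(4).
Computing step by step:
c(0) = 1
c(1) = 2 × 1 = 2
c(2) = 2 × 2 = 4
c(3) = 2 × 4 = 8
c(4) = 2 × 8 = 16

16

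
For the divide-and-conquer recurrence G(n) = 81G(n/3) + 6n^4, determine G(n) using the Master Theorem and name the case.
Master Theorem template: G(n) = a·G(n/b) + f(n).
Here: a=81, b=3, f(n)=6n^4
Compute log_b(a) = log_3(81) = 4.
f(n) = 6n^4 = Θ(n^4). Case 2: G(n) = Θ(n^4 log n).

Case 2: G(n) = Θ(n^4 log n)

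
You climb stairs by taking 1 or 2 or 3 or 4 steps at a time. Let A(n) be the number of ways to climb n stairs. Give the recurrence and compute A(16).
Condition on the size of the last step (1 to 4): before it there were n-1, …, n-4 stairs climbed, and these cases are disjoint, so A(n) = A(n-1) + A(n-2) + A(n-3) + A(n-4) (order-4 linear recurrence).
Initial conditions by direct count (compositions of i into parts ≤ 4): A(1) = 1; A(2) = 2; A(3) = 4; A(4) = 8.
Iterating the recurrence: A(5) = 15, A(6) = 29, A(7) = 56, A(8) = 108, A(9) = 208, A(10) = 401, A(11) = 773, A(12) = 1490, A(13) = 2872, A(14) = 5536, A(15) = 10671, A(16) = 20569.

A(n) = A(n-1) + A(n-2) + A(n-3) + A(n-4), A(1) = 1, A(2) = 2, A(3) = 4, A(4) = 8; A(16) = 20569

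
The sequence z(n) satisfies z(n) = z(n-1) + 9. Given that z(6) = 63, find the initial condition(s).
z(6) = z(0) + 6·9, so z(0) = 63 - 54 = 9.

z(0) = 9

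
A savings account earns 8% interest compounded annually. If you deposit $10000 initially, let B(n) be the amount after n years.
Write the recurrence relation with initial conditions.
Each year the balance grows by 8%, i.e. is multiplied by 1 + 8/100 = 1.08, so B(n) = 1.08 × B(n-1). The initial deposit gives B(0) = 10000.
Unrolling gives the closed form B(n) = 10000 × (1.08)ⁿ.

B(n) = 1.08 × B(n-1), B(0) = 10000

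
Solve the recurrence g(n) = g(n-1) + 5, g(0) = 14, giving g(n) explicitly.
Recurrence: g(n) = g(n-1) + 5, initial: g(0) = 14.
Each step adds 5, so g(n) = g(0) + 5n = 5n + 14.

g(n) = 5n + 14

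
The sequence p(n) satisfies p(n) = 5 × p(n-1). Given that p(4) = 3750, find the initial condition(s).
In general p(n) = 5ⁿ · p(0). At n = 4: p(0) = p(4) / 5^4 = 3750 / 625 = 6.

p(0) = 6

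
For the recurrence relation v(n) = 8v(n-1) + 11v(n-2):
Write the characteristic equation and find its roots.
Substitute v(n) = rⁿ and divide through by rⁿ⁻²: r² - 8r - 11 = 0
Discriminant: 8² + 4·11 = 108, not a perfect square, so by the quadratic formula r = (8 ± √108)/2.
General solution: v(n) = A·r₁ⁿ + B·r₂ⁿ where r₁,r₂ = (8 ± √108)/2

Characteristic: r² - 8r - 11 = 0, Roots: r = (8 ± √108)/2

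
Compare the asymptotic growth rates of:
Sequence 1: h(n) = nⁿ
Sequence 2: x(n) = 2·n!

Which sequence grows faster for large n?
Comparing growth rates:
Growth-rate hierarchy: log n ≺ any polynomial ≺ any exponential cⁿ (c>1) ≺ n! ≺ nⁿ.
super-exponential nⁿ dominates factorial asymptotically.

h(n) grows faster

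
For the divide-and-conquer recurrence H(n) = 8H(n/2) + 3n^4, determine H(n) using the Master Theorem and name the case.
Master Theorem template: H(n) = a·H(n/b) + f(n).
Here: a=8, b=2, f(n)=3n^4
Compute log_b(a) = log_2(8) = 3.
f(n) = 3n^4 = Ω(n^(3+ε)) with ε = 1, and the regularity condition holds (a·f(n/b) = (a/b^4)·f(n) with a/b^4 = 2^-1 < 1). Case 3: H(n) = Θ(f(n)) = Θ(n^4).

Case 3: H(n) = Θ(n^4)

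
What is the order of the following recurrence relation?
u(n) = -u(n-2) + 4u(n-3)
The order is the largest lag k for which u(n-k) appears. Here the deepest term is u(n-3), so the order is 3.

Order 3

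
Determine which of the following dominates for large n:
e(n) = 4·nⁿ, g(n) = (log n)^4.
Comparing growth rates:
Growth-rate hierarchy: log n ≺ any polynomial ≺ any exponential cⁿ (c>1) ≺ n! ≺ nⁿ.
super-exponential nⁿ dominates polylogarithmic (log n)^4 asymptotically.

e(n) grows faster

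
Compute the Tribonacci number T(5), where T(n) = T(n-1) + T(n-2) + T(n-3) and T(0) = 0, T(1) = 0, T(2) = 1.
Computing the sequence terms:
0, 0, 1, 1, 2, 4

4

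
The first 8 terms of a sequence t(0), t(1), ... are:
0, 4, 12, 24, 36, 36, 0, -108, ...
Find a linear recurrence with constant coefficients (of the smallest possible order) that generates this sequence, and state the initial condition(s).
Look for the lowest-order linear relation among consecutive terms.
Observation: t(n) - 3·t(n-1) - (-3)·t(n-2) = 0 holds for the shown terms, and no order-1 relation t(n) = α·t(n-1) + β fits.
Check at n=3: 3·12 + (-3)·4 = 24. ✓

t(n) = 3t(n-1) - 3t(n-2), t(0) = 0, t(1) = 4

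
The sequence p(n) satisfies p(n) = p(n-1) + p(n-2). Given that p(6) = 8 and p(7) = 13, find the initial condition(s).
Work backwards using p(k) = p(k+2) - p(k+1):
p(5) = p(7) - p(6) = 13 - 8 = 5
p(4) = p(6) - p(5) = 8 - 5 = 3
p(3) = p(5) - p(4) = 5 - 3 = 2
p(2) = p(4) - p(3) = 3 - 2 = 1
p(1) = p(3) - p(2) = 2 - 1 = 1
p(0) = p(2) - p(1) = 1 - 1 = 0

p(0) = 0, p(1) = 1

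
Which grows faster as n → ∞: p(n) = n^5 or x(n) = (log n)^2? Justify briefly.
Comparing growth rates:
Growth-rate hierarchy: log n ≺ any polynomial ≺ any exponential cⁿ (c>1) ≺ n! ≺ nⁿ.
polynomial degree 5 dominates polylogarithmic (log n)^2 asymptotically.

p(n) grows faster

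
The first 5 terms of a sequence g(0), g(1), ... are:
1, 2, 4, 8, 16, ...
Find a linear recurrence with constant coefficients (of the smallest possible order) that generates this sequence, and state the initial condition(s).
Look for the lowest-order linear relation among consecutive terms.
Observation: each term is 2× the previous.
Check at n=2: 2·2 = 4. ✓

g(n) = 2 × g(n-1), g(0) = 1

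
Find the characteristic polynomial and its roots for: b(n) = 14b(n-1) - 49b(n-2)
Substitute b(n) = rⁿ and divide through by rⁿ⁻²: r² - 14r + 49 = 0
Factor: (r - 7)² = 0, so r = 7 (double root).
General solution: b(n) = (A + Bn)·7ⁿ

Characteristic: r² - 14r + 49 = 0, Roots: r = 7 (double root)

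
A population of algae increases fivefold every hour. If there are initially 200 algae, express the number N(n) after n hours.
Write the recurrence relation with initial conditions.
Each hour multiplies the count by 5, so the count after n hours depends only on the count after n-1 hours: N(n) = 5 × N(n-1). The starting count gives N(0) = 200.
Unrolling n times gives the closed form N(n) = 200 × 5ⁿ.

N(n) = 5 × N(n-1), N(0) = 200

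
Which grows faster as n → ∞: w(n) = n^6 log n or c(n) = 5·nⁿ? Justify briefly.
Comparing growth rates:
Growth-rate hierarchy: log n ≺ any polynomial ≺ any exponential cⁿ (c>1) ≺ n! ≺ nⁿ.
super-exponential nⁿ dominates polynomial degree 6 (with log factor) asymptotically.

c(n) grows faster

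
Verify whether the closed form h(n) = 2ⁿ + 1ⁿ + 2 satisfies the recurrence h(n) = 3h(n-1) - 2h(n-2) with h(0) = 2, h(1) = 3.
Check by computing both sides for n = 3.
From the recurrence with h(0) = 2, h(1) = 3:
  h(0) = 2, h(1) = 3, h(2) = 5, h(3) = 9
  so the recurrence gives h(3) = 9.
From the proposed closed form h(n) = 2ⁿ + 1ⁿ + 2:
  h(3) = 11.
The recurrence gives 9 but the closed form gives 11, so the closed form does not satisfy the recurrence.

No, the closed form is incorrect.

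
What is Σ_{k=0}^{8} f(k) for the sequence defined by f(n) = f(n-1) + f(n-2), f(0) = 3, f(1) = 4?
Computing the sequence terms: 3, 4, 7, 11, 18, 29, 47, 76, 123
Adding these values together:

318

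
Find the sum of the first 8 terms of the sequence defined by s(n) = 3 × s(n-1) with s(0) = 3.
Computing the sequence terms: 3, 9, 27, 81, 243, 729, 2187, 6561
Adding these values together:

9840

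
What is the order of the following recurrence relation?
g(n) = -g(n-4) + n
The order is the largest lag k for which g(n-k) appears. Here the deepest term is g(n-4) (the n term is non-homogeneous and does not affect the order), so the order is 4.

Order 4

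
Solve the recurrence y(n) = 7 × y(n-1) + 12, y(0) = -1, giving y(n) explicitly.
Recurrence: y(n) = 7 × y(n-1) + 12, initial: y(0) = -1.
Try y(n) = A·7ⁿ + C. Substituting: A·7ⁿ + C = 7(A·7ⁿ⁻¹ + C) + 12 = A·7ⁿ + 7C + 12, so C = 7C + 12, giving C = -2. Then y(0) = A - 2 = -1 gives A = 1.

y(n) = 7ⁿ - 2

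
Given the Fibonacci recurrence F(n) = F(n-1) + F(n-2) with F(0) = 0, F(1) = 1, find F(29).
Computing the sequence terms:
0, 1, 1, 2, 3, 5, 8, 13, 21, 34, 55, 89, 144, 233, 377, 610, 987, 1597, 2584, 4181, 6765, 10946, 17711, 28657, 46368, 75025, 121393, 196418, 317811, 514229

514229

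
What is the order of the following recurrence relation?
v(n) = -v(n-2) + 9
The order is the largest lag k for which v(n-k) appears. Here the deepest term is v(n-2) (the 9 term is non-homogeneous and does not affect the order), so the order is 2.

Order 2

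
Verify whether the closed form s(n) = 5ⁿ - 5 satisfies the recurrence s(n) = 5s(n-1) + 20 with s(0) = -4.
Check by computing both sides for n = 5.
From the recurrence with s(0) = -4:
  s(0) = -4, s(1) = 0, s(2) = 20, s(3) = 120, s(4) = 620, s(5) = 3120
  so the recurrence gives s(5) = 3120.
From the proposed closed form s(n) = 5ⁿ - 5:
  s(5) = 3120.
Both sides give 3120 at n = 5, and the initial condition(s) match, so the closed form is consistent.

Yes, the closed form is correct.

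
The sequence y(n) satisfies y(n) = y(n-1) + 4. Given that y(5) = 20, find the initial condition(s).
y(5) = y(0) + 5·4, so y(0) = 20 - 20 = 0.

y(0) = 0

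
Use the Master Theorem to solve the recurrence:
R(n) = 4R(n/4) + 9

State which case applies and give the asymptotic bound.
Master Theorem template: R(n) = a·R(n/b) + f(n).
Here: a=4, b=4, f(n)=9
Compute log_b(a) = log_4(4) = 1.
f(n) = 9 = O(n^(1-ε)) with ε = 1. Case 1: R(n) = Θ(n^log_b(a)) = Θ(n).

Case 1: R(n) = Θ(n)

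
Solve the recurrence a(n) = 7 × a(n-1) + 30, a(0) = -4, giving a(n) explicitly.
Recurrence: a(n) = 7 × a(n-1) + 30, initial: a(0) = -4.
Try a(n) = A·7ⁿ + C. Substituting: A·7ⁿ + C = 7(A·7ⁿ⁻¹ + C) + 30 = A·7ⁿ + 7C + 30, so C = 7C + 30, giving C = -5. Then a(0) = A - 5 = -4 gives A = 1.

a(n) = 7ⁿ - 5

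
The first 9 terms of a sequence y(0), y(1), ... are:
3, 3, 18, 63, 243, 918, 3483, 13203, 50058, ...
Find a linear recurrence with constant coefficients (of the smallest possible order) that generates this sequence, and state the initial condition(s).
Look for the lowest-order linear relation among consecutive terms.
Observation: y(n) - 3·y(n-1) - (3)·y(n-2) = 0 holds for the shown terms, and no order-1 relation y(n) = α·y(n-1) + β fits.
Check at n=3: 3·18 + (3)·3 = 63. ✓

y(n) = 3y(n-1) + 3y(n-2), y(0) = 3, y(1) = 3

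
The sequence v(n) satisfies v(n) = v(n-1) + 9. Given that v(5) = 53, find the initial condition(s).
v(5) = v(0) + 5·9, so v(0) = 53 - 45 = 8.

v(0) = 8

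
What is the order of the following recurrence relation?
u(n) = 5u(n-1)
The order is the largest lag k for which u(n-k) appears. Here the deepest term is u(n-1), so the order is 1.

Order 1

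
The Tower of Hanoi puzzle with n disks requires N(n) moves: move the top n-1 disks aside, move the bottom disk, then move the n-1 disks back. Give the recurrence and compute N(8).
Moving n disks = move the top n-1 disks aside (N(n-1) moves) + move the largest disk (1 move) + move the n-1 disks back on top (N(n-1) moves), so N(n) = 2N(n-1) + 1, with N(1) = 1 (a single disk takes one move).
First terms: 1, 3, 7, 15, 31, 63, … — each is one less than a power of 2. Indeed N(n) + 1 = 2(N(n-1) + 1) with N(1) + 1 = 2, so N(n) + 1 = 2ⁿ and N(n) = 2ⁿ - 1.
Hence N(8) = 2^8 - 1 = 256 - 1 = 255.

N(n) = 2N(n-1) + 1, N(1) = 1; N(8) = 255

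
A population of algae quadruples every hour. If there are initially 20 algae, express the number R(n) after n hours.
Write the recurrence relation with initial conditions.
Each hour multiplies the count by 4, so the count after n hours depends only on the count after n-1 hours: R(n) = 4 × R(n-1). The starting count gives R(0) = 20.
Unrolling n times gives the closed form R(n) = 20 × 4ⁿ.

R(n) = 4 × R(n-1), R(0) = 20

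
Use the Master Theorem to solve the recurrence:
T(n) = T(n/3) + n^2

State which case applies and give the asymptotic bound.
Master Theorem template: T(n) = a·T(n/b) + f(n).
Here: a=1, b=3, f(n)=n^2
Compute log_b(a) = log_3(1) = 0.
f(n) = n^2 = Ω(n^(0+ε)) with ε = 2, and the regularity condition holds (a·f(n/b) = (a/b^2)·f(n) with a/b^2 = 3^-2 < 1). Case 3: T(n) = Θ(f(n)) = Θ(n^2).

Case 3: T(n) = Θ(n^2)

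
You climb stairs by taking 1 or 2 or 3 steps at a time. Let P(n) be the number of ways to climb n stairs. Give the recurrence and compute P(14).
Condition on the size of the last step (1 to 3): before it there were n-1, …, n-3 stairs climbed, and these cases are disjoint, so P(n) = P(n-1) + P(n-2) + P(n-3) (order-3 linear recurrence).
Initial conditions by direct count (compositions of i into parts ≤ 3): P(1) = 1; P(2) = 2; P(3) = 4.
Iterating the recurrence: P(4) = 7, P(5) = 13, P(6) = 24, P(7) = 44, P(8) = 81, P(9) = 149, P(10) = 274, P(11) = 504, P(12) = 927, P(13) = 1705, P(14) = 3136.

P(n) = P(n-1) + P(n-2) + P(n-3), P(1) = 1, P(2) = 2, P(3) = 4; P(14) = 3136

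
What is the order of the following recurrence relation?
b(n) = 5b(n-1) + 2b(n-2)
The order is the largest lag k for which b(n-k) appears. Here the deepest term is b(n-2), so the order is 2.

Order 2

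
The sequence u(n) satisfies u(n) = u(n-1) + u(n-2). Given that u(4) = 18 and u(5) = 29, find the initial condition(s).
Work backwards using u(k) = u(k+2) - u(k+1):
u(3) = u(5) - u(4) = 29 - 18 = 11
u(2) = u(4) - u(3) = 18 - 11 = 7
u(1) = u(3) - u(2) = 11 - 7 = 4
u(0) = u(2) - u(1) = 7 - 4 = 3

u(0) = 3, u(1) = 4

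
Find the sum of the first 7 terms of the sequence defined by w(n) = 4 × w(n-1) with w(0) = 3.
Computing the sequence terms: 3, 12, 48, 192, 768, 3072, 12288
Adding these values together:

16383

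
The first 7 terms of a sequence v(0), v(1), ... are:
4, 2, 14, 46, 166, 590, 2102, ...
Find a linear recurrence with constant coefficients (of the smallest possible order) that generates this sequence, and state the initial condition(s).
Look for the lowest-order linear relation among consecutive terms.
Observation: v(n) - 3·v(n-1) - (2)·v(n-2) = 0 holds for the shown terms, and no order-1 relation v(n) = α·v(n-1) + β fits.
Check at n=3: 3·14 + (2)·2 = 46. ✓

v(n) = 3v(n-1) + 2v(n-2), v(0) = 4, v(1) = 2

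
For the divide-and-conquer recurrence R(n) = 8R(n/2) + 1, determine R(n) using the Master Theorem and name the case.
Master Theorem template: R(n) = a·R(n/b) + f(n).
Here: a=8, b=2, f(n)=1
Compute log_b(a) = log_2(8) = 3.
f(n) = 1 = O(n^(3-ε)) with ε = 3. Case 1: R(n) = Θ(n^log_b(a)) = Θ(n^3).

Case 1: R(n) = Θ(n^3)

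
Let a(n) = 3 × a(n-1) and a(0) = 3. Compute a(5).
Computing step by step:
a(0) = 3
a(1) = 3 × 3 = 9
a(2) = 3 × 9 = 27
a(3) = 3 × 27 = 81
a(4) = 3 × 81 = 243
a(5) = 3 × 243 = 729

729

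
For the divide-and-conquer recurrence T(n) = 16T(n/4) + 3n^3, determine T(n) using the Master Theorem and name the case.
Master Theorem template: T(n) = a·T(n/b) + f(n).
Here: a=16, b=4, f(n)=3n^3
Compute log_b(a) = log_4(16) = 2.
f(n) = 3n^3 = Ω(n^(2+ε)) with ε = 1, and the regularity condition holds (a·f(n/b) = (a/b^3)·f(n) with a/b^3 = 4^-1 < 1). Case 3: T(n) = Θ(f(n)) = Θ(n^3).

Case 3: T(n) = Θ(n^3)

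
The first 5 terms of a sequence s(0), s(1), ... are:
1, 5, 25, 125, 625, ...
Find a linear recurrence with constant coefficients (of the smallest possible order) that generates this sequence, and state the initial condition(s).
Look for the lowest-order linear relation among consecutive terms.
Observation: each term is 5× the previous.
Check at n=2: 5·5 = 25. ✓

s(n) = 5 × s(n-1), s(0) = 1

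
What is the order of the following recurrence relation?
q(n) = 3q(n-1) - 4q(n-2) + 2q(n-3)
The order is the largest lag k for which q(n-k) appears. Here the deepest term is q(n-3), so the order is 3.

Order 3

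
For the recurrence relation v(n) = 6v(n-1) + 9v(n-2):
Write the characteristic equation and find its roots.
Substitute v(n) = rⁿ and divide through by rⁿ⁻²: r² - 6r - 9 = 0
Discriminant: 6² + 4·9 = 72, not a perfect square, so by the quadratic formula r = (6 ± √72)/2.
General solution: v(n) = A·r₁ⁿ + B·r₂ⁿ where r₁,r₂ = (6 ± √72)/2

Characteristic: r² - 6r - 9 = 0, Roots: r = (6 ± √72)/2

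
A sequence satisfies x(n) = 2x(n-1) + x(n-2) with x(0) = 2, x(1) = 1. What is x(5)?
Computing the sequence terms:
2, 1, 4, 9, 22, 53

53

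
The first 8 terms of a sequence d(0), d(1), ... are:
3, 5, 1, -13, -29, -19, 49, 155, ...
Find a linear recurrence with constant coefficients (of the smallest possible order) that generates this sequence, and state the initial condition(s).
Look for the lowest-order linear relation among consecutive terms.
Observation: d(n) - 2·d(n-1) - (-3)·d(n-2) = 0 holds for the shown terms, and no order-1 relation d(n) = α·d(n-1) + β fits.
Check at n=3: 2·1 + (-3)·5 = -13. ✓

d(n) = 2d(n-1) - 3d(n-2), d(0) = 3, d(1) = 5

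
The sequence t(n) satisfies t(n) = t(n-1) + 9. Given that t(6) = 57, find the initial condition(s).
t(6) = t(0) + 6·9, so t(0) = 57 - 54 = 3.

t(0) = 3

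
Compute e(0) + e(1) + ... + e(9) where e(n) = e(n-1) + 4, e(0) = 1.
Computing the sequence terms: 1, 5, 9, 13, 17, 21, 25, 29, 33, 37
Adding these values together:

190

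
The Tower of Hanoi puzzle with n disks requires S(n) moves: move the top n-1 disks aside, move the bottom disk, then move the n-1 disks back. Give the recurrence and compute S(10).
Moving n disks = move the top n-1 disks aside (S(n-1) moves) + move the largest disk (1 move) + move the n-1 disks back on top (S(n-1) moves), so S(n) = 2S(n-1) + 1, with S(1) = 1 (a single disk takes one move).
First terms: 1, 3, 7, 15, 31, 63, … — each is one less than a power of 2. Indeed S(n) + 1 = 2(S(n-1) + 1) with S(1) + 1 = 2, so S(n) + 1 = 2ⁿ and S(n) = 2ⁿ - 1.
Hence S(10) = 2^10 - 1 = 1024 - 1 = 1023.

S(n) = 2S(n-1) + 1, S(1) = 1; S(10) = 1023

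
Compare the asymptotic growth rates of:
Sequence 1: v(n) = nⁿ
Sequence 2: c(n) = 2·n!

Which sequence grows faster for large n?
Comparing growth rates:
Growth-rate hierarchy: log n ≺ any polynomial ≺ any exponential cⁿ (c>1) ≺ n! ≺ nⁿ.
super-exponential nⁿ dominates factorial asymptotically.

v(n) grows faster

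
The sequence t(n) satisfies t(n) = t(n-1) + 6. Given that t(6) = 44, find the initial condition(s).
t(6) = t(0) + 6·6, so t(0) = 44 - 36 = 8.

t(0) = 8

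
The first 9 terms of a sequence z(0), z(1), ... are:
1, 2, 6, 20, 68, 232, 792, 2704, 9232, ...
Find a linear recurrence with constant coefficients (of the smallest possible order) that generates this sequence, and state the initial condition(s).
Look for the lowest-order linear relation among consecutive terms.
Observation: z(n) - 4·z(n-1) - (-2)·z(n-2) = 0 holds for the shown terms, and no order-1 relation z(n) = α·z(n-1) + β fits.
Check at n=3: 4·6 + (-2)·2 = 20. ✓

z(n) = 4z(n-1) - 2z(n-2), z(0) = 1, z(1) = 2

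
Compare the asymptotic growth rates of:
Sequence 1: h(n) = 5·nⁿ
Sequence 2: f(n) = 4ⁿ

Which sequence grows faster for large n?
Comparing growth rates:
Growth-rate hierarchy: log n ≺ any polynomial ≺ any exponential cⁿ (c>1) ≺ n! ≺ nⁿ.
super-exponential nⁿ dominates exponential base 4 asymptotically.

h(n) grows faster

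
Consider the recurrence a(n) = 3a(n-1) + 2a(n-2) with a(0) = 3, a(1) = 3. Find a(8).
Computing the sequence terms:
3, 3, 15, 51, 183, 651, 2319, 8259, 29415

29415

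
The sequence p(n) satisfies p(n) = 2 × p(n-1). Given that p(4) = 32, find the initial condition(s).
In general p(n) = 2ⁿ · p(0). At n = 4: p(0) = p(4) / 2^4 = 32 / 16 = 2.

p(0) = 2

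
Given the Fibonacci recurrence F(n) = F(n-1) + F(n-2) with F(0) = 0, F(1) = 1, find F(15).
Computing the sequence terms:
0, 1, 1, 2, 3, 5, 8, 13, 21, 34, 55, 89, 144, 233, 377, 610

610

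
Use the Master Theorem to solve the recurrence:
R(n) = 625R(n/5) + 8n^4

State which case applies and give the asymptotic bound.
Master Theorem template: R(n) = a·R(n/b) + f(n).
Here: a=625, b=5, f(n)=8n^4
Compute log_b(a) = log_5(625) = 4.
f(n) = 8n^4 = Θ(n^4). Case 2: R(n) = Θ(n^4 log n).

Case 2: R(n) = Θ(n^4 log n)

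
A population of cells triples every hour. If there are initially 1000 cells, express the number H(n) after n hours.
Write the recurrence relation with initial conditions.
Each hour multiplies the count by 3, so the count after n hours depends only on the count after n-1 hours: H(n) = 3 × H(n-1). The starting count gives H(0) = 1000.
Unrolling n times gives the closed form H(n) = 1000 × 3ⁿ.

H(n) = 3 × H(n-1), H(0) = 1000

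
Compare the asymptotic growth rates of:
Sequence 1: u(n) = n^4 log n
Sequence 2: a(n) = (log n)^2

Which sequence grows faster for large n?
Comparing growth rates:
Growth-rate hierarchy: log n ≺ any polynomial ≺ any exponential cⁿ (c>1) ≺ n! ≺ nⁿ.
polynomial degree 4 (with log factor) dominates polylogarithmic (log n)^2 asymptotically.

u(n) grows faster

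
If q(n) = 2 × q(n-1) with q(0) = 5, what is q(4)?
Computing step by step:
q(0) = 5
q(1) = 2 × 5 = 10
q(2) = 2 × 10 = 20
q(3) = 2 × 20 = 40
q(4) = 2 × 40 = 80

80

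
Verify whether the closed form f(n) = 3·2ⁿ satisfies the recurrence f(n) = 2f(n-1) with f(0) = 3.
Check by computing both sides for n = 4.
From the recurrence with f(0) = 3:
  f(0) = 3, f(1) = 6, f(2) = 12, f(3) = 24, f(4) = 48
  so the recurrence gives f(4) = 48.
From the proposed closed form f(n) = 3·2ⁿ:
  f(4) = 48.
Both sides give 48 at n = 4, and the initial condition(s) match, so the closed form is consistent.

Yes, the closed form is correct.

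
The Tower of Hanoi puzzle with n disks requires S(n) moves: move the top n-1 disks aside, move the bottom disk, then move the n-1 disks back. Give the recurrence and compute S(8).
Moving n disks = move the top n-1 disks aside (S(n-1) moves) + move the largest disk (1 move) + move the n-1 disks back on top (S(n-1) moves), so S(n) = 2S(n-1) + 1, with S(1) = 1 (a single disk takes one move).
First terms: 1, 3, 7, 15, 31, 63, … — each is one less than a power of 2. Indeed S(n) + 1 = 2(S(n-1) + 1) with S(1) + 1 = 2, so S(n) + 1 = 2ⁿ and S(n) = 2ⁿ - 1.
Hence S(8) = 2^8 - 1 = 256 - 1 = 255.

S(n) = 2S(n-1) + 1, S(1) = 1; S(8) = 255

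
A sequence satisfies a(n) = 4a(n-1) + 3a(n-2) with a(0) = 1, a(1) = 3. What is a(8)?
Computing the sequence terms:
1, 3, 15, 69, 321, 1491, 6927, 32181, 149505

149505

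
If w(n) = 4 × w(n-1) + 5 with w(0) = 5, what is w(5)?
Computing step by step:
w(0) = 5
w(1) = 4 × 5 + 5 = 25
w(2) = 4 × 25 + 5 = 105
w(3) = 4 × 105 + 5 = 425
w(4) = 4 × 425 + 5 = 1705
w(5) = 4 × 1705 + 5 = 6825

6825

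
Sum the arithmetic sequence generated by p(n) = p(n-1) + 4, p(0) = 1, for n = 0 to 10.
Computing the sequence terms: 1, 5, 9, 13, 17, 21, 25, 29, 33, 37, 41
Adding these values together:

231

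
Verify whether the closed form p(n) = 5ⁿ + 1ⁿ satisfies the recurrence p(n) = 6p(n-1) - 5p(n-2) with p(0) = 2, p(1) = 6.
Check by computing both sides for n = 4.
From the recurrence with p(0) = 2, p(1) = 6:
  p(0) = 2, p(1) = 6, p(2) = 26, p(3) = 126, p(4) = 626
  so the recurrence gives p(4) = 626.
From the proposed closed form p(n) = 5ⁿ + 1ⁿ:
  p(4) = 626.
Both sides give 626 at n = 4, and the initial condition(s) match, so the closed form is consistent.

Yes, the closed form is correct.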